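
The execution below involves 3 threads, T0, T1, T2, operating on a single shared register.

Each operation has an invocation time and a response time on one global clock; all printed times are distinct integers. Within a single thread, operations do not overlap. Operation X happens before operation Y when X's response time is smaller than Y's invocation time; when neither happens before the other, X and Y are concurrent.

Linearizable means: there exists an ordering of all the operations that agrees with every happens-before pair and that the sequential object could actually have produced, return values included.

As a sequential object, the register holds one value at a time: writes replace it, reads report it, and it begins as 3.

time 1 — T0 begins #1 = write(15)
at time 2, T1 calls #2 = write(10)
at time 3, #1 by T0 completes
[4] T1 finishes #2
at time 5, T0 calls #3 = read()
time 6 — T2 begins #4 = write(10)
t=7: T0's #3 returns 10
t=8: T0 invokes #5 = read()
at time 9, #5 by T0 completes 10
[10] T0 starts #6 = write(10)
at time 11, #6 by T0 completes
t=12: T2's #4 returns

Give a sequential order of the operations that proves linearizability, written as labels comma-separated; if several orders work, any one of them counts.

step 1: #1 write(15) — value 15
step 2: #2 write(10) — value 10
step 3: #3 read() → 10 — value 10
step 4: #4 write(10) — value 10
step 5: #5 read() → 10 — value 10
step 6: #6 write(10) — value 10

#1, #2, #3, #4, #5, #6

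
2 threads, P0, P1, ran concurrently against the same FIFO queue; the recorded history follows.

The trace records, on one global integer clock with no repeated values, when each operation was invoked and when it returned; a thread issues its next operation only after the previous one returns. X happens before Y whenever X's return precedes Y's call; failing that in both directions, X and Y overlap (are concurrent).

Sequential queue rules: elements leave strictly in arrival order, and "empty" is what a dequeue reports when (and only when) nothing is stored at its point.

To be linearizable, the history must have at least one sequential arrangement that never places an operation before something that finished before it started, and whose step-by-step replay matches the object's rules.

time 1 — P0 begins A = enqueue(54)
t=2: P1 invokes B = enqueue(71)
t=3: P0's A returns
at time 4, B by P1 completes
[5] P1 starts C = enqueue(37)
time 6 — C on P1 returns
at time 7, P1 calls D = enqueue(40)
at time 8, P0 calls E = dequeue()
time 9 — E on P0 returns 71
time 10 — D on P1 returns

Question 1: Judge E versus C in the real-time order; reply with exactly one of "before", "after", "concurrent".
after

E spans [8,9], C spans [5,6]
resp(C)=6 < inv(E)=8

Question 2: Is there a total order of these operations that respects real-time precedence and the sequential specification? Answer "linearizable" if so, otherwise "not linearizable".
linearizable

one valid linearization: B, A, C, D, E
after step 1 (B enqueue(71)): queue <71>
after step 2 (A enqueue(54)): queue <71,54>
after step 3 (C enqueue(37)): queue <71,54,37>
after step 4 (D enqueue(40)): queue <71,54,37,40>
after step 5 (E dequeue() → 71): queue <54,37,40>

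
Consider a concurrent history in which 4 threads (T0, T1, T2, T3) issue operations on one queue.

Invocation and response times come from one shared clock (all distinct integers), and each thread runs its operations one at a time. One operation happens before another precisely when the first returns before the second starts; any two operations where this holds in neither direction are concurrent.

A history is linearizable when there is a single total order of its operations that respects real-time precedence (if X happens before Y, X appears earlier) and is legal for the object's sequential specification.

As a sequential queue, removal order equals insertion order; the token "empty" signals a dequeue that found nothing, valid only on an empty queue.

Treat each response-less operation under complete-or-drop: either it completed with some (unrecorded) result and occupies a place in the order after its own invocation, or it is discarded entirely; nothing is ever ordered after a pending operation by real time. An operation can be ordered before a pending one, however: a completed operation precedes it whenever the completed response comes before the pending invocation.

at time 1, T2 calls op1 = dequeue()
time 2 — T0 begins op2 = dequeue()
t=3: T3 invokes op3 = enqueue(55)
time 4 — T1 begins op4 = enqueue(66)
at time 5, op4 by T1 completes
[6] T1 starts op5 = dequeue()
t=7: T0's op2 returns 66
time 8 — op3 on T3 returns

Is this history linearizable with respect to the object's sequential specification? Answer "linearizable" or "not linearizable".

linearizable

one valid linearization: op1, op3, op4, op5, op2
1. op1 dequeue() (pending, included), leaving queue <>
2. op3 enqueue(55), leaving queue <55>
3. op4 enqueue(66), leaving queue <55,66>
4. op5 dequeue() (pending, included), leaving queue <66>
5. op2 dequeue() → 66, leaving queue <>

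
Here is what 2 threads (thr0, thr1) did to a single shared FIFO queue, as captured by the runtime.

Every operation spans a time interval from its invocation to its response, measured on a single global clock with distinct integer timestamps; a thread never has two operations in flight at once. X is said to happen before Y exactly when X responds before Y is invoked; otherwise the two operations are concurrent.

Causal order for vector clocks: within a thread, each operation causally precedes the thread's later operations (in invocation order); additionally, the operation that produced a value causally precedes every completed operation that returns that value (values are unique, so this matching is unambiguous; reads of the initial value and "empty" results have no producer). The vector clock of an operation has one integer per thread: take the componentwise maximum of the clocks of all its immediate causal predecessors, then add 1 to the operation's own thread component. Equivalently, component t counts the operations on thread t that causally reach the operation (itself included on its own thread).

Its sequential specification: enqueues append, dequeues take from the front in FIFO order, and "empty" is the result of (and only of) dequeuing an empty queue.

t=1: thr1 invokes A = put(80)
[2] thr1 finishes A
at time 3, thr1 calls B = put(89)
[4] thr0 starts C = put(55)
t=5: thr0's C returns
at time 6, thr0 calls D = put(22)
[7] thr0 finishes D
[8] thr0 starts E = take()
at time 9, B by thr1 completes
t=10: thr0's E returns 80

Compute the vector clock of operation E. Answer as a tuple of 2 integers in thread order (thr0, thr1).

(3, 1)

A, invoked 1, has no incoming edges; only thr1's bump applies → (0, 1)
C, invoked 4, has no incoming edges; only thr0's bump applies → (1, 0)
VC(B, invoked at 3): max of VC(A)=(0, 1), then +1 on thread thr1 → (0, 2)
VC(D, invoked at 6): max of VC(C)=(1, 0), then +1 on thread thr0 → (2, 0)
VC(E, invoked at 8): max of VC(A)=(0, 1), VC(D)=(2, 0), then +1 on thread thr0 → (3, 1)
target: VC(E) = (3, 1)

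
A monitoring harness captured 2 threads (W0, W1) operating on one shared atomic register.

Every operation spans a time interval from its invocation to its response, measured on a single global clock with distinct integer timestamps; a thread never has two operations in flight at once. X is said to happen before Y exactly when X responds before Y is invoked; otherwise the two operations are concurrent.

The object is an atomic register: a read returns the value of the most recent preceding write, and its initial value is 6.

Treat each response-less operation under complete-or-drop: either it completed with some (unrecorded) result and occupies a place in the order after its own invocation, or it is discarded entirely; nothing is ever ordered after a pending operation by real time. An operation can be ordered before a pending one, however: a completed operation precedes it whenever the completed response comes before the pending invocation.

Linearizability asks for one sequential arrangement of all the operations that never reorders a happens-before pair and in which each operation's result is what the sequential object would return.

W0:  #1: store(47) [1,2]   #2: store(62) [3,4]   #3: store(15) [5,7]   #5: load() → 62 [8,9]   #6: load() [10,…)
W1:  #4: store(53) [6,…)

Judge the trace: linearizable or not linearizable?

cut after 8 events: linearizable; cut after 9 events (#5 responds, time 9): not linearizable
one real-time candidate order over the 4 completed operations — the atomic register replay rejects it
including or dropping the 1 pending operation (#4) in any combination fails
for example #1, #2, #3, #5 (pending dropped) fails at step 4: #5 load() → 62 is not legal there

not linearizable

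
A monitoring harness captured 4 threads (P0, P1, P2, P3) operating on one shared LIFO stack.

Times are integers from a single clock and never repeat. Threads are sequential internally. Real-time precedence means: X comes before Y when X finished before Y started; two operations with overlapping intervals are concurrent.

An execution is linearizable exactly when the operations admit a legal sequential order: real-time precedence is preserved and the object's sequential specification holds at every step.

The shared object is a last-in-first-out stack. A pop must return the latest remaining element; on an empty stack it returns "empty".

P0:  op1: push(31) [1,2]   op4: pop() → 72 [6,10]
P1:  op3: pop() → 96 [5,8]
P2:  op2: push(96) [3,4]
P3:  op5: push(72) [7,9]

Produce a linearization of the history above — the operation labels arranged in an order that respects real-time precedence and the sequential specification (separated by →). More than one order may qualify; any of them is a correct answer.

op1 → op2 → op3 → op5 → op4

step 1: op1 push(31) — stack <31>
step 2: op2 push(96) — stack <31,96>
step 3: op3 pop() → 96 — stack <31>
step 4: op5 push(72) — stack <31,72>
step 5: op4 pop() → 72 — stack <31>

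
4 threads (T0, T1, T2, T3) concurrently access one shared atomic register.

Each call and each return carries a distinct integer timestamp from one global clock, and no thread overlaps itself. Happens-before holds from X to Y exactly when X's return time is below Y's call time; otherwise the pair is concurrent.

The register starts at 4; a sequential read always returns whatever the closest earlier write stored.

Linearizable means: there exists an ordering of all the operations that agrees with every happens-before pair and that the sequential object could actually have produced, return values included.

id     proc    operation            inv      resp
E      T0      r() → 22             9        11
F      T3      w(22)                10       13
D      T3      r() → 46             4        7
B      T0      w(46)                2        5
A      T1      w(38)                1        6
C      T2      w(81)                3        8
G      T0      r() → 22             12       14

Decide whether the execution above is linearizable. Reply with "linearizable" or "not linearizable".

a witness: A, B, D, C, F, E, G
after step 1 (A w(38)): value 38
after step 2 (B w(46)): value 46
after step 3 (D r() → 46): value 46
after step 4 (C w(81)): value 81
after step 5 (F w(22)): value 22
after step 6 (E r() → 22): value 22
after step 7 (G r() → 22): value 22

linearizable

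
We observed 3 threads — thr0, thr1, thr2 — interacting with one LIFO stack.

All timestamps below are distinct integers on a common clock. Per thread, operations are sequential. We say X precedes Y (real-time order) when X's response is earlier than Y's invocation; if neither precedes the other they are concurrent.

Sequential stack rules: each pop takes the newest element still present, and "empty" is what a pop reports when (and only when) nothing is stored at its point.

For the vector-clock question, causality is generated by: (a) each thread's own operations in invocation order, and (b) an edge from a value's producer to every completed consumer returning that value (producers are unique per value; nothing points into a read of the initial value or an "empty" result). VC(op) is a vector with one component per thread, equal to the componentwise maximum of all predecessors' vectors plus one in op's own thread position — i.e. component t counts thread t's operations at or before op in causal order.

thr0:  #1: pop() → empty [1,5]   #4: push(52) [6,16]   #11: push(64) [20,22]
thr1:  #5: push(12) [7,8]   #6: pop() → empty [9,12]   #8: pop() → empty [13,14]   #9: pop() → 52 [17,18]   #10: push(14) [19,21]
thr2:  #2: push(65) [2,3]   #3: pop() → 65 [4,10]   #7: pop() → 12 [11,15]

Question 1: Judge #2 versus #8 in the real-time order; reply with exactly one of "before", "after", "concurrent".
before

#2 spans [2,3], #8 spans [13,14]
resp(#2)=3 < inv(#8)=13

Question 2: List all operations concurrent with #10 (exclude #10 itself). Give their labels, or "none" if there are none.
#11

#10 spans [19,21]; an op avoiding the whole window 19..21 is ordered, any other is concurrent
#1 [1,5]: before
#2 [2,3]: before
#3 [4,10]: before
#4 [6,16]: before
#5 [7,8]: before
#6 [9,12]: before
#7 [11,15]: before
#8 [13,14]: before
#9 [17,18]: before
#11 [20,22]: concurrent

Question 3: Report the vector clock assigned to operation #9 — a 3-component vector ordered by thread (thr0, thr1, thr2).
(2, 4, 0)

#2 (invocation 2): nothing precedes it; thr2's component alone gives (0, 0, 1)
#5 (invocation 7): nothing precedes it; thr1's component alone gives (0, 1, 0)
#1 (invocation 1): nothing precedes it; thr0's component alone gives (1, 0, 0)
merge at #3 (invoked 4): VC(#2)=(0, 0, 1), own-thread bump on thr2 → (0, 0, 2)
merge at #6 (invoked 9): VC(#5)=(0, 1, 0), own-thread bump on thr1 → (0, 2, 0)
merge at #4 (invoked 6): VC(#1)=(1, 0, 0), own-thread bump on thr0 → (2, 0, 0)
merge at #8 (invoked 13): VC(#6)=(0, 2, 0), own-thread bump on thr1 → (0, 3, 0)
merge at #11 (invoked 20): VC(#4)=(2, 0, 0), own-thread bump on thr0 → (3, 0, 0)
merge at #7 (invoked 11): VC(#3)=(0, 0, 2), VC(#5)=(0, 1, 0), own-thread bump on thr2 → (0, 1, 3)
merge at #9 (invoked 17): VC(#4)=(2, 0, 0), VC(#8)=(0, 3, 0), own-thread bump on thr1 → (2, 4, 0)
merge at #10 (invoked 19): VC(#9)=(2, 4, 0), own-thread bump on thr1 → (2, 5, 0)
target: VC(#9) = (2, 4, 0)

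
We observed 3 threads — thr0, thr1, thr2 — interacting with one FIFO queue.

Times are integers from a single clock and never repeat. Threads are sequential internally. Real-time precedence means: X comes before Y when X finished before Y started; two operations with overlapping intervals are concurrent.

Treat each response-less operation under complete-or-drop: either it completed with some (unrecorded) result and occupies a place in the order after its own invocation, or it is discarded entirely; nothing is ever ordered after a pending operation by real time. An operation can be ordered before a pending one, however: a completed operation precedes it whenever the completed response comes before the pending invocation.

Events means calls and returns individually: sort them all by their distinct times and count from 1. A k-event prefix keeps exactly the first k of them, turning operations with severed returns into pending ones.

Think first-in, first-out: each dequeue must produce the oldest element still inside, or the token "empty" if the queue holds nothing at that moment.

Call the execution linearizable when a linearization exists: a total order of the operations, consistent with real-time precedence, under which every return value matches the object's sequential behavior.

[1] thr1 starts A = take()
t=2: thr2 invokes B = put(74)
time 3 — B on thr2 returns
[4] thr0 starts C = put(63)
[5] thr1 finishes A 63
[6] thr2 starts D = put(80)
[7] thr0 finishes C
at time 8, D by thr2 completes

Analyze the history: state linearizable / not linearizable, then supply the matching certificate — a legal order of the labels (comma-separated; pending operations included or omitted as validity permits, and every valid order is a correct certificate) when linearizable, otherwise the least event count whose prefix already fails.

not linearizable — minimal violating prefix: 5 events

already the first 5 events (up to A's response at time 5) admit no linearization; the first 4 still do
every one of the 2 real-time-consistent orders over 2 completed FIFO queue ops fails the sequential spec
every completion of the 1 pending operation (C) was checked; none linearizes
for example A, B (pending dropped) fails at step 1: A take() → 63 is not legal there
for example B, A (pending dropped) fails at step 2: A take() → 63 is not legal there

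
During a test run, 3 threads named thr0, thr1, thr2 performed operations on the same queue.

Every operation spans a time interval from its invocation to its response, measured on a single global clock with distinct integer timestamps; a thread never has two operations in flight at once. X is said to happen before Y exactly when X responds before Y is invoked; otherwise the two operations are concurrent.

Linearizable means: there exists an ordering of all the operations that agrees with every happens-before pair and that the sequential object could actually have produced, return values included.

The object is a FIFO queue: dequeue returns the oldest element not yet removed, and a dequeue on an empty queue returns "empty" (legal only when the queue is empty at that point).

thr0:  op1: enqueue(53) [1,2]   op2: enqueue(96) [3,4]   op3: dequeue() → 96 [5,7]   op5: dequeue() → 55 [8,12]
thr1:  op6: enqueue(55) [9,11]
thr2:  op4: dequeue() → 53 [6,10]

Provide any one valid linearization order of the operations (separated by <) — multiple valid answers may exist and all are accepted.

step 1: op1 enqueue(53) — queue <53>
step 2: op2 enqueue(96) — queue <53,96>
step 3: op4 dequeue() → 53 — queue <96>
step 4: op3 dequeue() → 96 — queue <>
step 5: op6 enqueue(55) — queue <55>
step 6: op5 dequeue() → 55 — queue <>

op1 < op2 < op4 < op3 < op6 < op5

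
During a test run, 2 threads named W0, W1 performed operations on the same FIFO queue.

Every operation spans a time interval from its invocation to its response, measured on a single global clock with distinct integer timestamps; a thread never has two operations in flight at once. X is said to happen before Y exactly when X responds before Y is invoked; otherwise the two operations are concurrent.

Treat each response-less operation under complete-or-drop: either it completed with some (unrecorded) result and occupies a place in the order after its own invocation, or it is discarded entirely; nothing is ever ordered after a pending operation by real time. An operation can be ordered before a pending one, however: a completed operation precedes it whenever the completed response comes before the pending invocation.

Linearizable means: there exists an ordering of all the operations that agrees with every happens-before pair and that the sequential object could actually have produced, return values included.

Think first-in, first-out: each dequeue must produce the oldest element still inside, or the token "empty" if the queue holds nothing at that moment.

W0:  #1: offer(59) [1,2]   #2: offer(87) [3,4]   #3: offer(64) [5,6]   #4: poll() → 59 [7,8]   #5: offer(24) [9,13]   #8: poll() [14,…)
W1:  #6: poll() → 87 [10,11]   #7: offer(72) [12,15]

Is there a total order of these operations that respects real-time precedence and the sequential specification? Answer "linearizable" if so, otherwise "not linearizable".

linearizable

a witness: #1, #2, #3, #4, #5, #6, #7
after step 1 (#1 offer(59)): queue <59>
after step 2 (#2 offer(87)): queue <59,87>
after step 3 (#3 offer(64)): queue <59,87,64>
after step 4 (#4 poll() → 59): queue <87,64>
after step 5 (#5 offer(24)): queue <87,64,24>
after step 6 (#6 poll() → 87): queue <64,24>
after step 7 (#7 offer(72)): queue <64,24,72>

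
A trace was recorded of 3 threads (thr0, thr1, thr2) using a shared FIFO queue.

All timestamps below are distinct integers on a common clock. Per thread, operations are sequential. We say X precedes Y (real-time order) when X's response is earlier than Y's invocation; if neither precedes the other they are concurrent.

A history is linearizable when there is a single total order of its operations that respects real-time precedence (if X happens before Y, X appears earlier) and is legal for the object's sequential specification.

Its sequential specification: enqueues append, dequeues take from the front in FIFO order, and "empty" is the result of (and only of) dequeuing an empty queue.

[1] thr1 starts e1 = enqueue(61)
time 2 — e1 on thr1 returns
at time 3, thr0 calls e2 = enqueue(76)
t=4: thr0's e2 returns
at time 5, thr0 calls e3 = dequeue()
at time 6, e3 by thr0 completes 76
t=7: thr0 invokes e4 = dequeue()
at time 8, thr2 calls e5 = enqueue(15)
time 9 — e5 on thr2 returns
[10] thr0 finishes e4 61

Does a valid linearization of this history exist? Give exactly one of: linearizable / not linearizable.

cut after 5 events: linearizable; cut after 6 events (e3 responds, time 6): not linearizable
a single order respects real time; the 3 completed FIFO queue operations fail replay along it
e.g. e1, e2, e3: illegal at step 3, since e3 dequeue() → 76 cannot apply there

not linearizable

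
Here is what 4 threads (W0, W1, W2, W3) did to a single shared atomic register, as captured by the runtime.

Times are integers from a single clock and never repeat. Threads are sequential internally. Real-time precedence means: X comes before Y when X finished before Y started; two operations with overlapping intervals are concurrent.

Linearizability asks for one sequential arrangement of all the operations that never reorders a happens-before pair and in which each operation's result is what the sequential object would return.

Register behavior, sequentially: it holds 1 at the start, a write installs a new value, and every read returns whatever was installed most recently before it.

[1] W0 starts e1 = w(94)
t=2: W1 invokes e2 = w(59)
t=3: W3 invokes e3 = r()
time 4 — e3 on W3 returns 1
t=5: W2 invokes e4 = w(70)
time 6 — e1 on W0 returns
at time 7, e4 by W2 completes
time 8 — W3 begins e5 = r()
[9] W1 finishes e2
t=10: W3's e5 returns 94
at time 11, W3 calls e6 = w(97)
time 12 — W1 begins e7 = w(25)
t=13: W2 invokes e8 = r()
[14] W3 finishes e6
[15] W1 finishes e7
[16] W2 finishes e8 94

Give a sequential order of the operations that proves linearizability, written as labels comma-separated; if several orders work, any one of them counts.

step 1: e3 r() → 1 — value 1
step 2: e2 w(59) — value 59
step 3: e4 w(70) — value 70
step 4: e1 w(94) — value 94
step 5: e5 r() → 94 — value 94
step 6: e8 r() → 94 — value 94
step 7: e6 w(97) — value 97
step 8: e7 w(25) — value 25

e3, e2, e4, e1, e5, e8, e6, e7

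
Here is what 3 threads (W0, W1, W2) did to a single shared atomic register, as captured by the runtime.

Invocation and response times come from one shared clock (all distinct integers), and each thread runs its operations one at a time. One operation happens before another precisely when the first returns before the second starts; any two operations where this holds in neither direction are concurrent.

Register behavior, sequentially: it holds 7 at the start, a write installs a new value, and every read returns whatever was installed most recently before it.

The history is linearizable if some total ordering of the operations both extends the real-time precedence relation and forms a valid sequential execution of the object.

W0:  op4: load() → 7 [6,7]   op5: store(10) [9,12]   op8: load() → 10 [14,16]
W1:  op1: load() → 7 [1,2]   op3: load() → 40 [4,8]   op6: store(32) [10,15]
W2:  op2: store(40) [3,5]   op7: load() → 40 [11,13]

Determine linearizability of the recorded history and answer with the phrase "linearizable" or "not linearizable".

through event 6 a valid linearization exists; event 7 (op4 responding at time 7) ends that
a single order respects real time; the 3 completed atomic register operations fail replay along it
completion choices over the 1 pending operation (op3) were checked; none helps
one such order, op1, op2, op4 (pending dropped), breaks at step 3 where op4 load() → 7 is illegal

not linearizable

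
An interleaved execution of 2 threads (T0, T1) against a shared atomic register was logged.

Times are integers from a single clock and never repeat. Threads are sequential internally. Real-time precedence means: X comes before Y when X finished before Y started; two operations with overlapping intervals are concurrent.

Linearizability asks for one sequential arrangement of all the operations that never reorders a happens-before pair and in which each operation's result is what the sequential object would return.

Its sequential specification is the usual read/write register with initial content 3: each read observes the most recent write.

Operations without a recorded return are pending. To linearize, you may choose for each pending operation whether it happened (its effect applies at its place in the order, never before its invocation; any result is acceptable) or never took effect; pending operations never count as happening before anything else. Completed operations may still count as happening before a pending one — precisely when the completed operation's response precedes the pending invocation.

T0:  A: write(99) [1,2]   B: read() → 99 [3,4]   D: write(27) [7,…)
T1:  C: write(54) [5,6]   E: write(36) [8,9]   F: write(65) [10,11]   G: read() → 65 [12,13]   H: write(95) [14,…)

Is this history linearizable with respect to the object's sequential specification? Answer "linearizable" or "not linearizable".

witness order: A, B, C, D, E, F, G
1. A write(99), leaving value 99
2. B read() → 99, leaving value 99
3. C write(54), leaving value 54
4. D write(27) (pending, included), leaving value 27
5. E write(36), leaving value 36
6. F write(65), leaving value 65
7. G read() → 65, leaving value 65

linearizable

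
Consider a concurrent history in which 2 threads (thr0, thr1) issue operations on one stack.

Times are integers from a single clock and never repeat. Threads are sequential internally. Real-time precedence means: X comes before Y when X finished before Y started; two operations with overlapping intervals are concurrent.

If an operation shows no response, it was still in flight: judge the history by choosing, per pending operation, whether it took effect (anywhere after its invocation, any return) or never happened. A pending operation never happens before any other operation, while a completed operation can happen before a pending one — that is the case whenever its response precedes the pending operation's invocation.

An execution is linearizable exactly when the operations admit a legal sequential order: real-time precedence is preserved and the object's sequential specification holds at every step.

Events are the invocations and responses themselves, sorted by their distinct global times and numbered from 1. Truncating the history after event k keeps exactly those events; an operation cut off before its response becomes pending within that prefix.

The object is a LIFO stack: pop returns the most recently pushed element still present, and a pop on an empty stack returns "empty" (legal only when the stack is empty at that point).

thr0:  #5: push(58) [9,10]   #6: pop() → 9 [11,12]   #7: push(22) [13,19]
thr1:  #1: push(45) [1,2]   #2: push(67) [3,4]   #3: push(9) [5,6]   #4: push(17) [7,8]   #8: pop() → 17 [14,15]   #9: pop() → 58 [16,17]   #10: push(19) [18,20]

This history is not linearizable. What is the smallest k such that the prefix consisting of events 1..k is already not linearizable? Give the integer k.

events 1..11 are linearizable; a witness order is #1, #2, #3, #4, #5:
after step 1 (#1 push(45)): stack <45>
after step 2 (#2 push(67)): stack <45,67>
after step 3 (#3 push(9)): stack <45,67,9>
after step 4 (#4 push(17)): stack <45,67,9,17>
after step 5 (#5 push(58)): stack <45,67,9,17,58>
once event 12 joins (#6's response, time 12), exhaustive search finds no witness
e.g. #1, #2, #3, #4, #5, #6: illegal at step 6, since #6 pop() → 9 cannot apply there

12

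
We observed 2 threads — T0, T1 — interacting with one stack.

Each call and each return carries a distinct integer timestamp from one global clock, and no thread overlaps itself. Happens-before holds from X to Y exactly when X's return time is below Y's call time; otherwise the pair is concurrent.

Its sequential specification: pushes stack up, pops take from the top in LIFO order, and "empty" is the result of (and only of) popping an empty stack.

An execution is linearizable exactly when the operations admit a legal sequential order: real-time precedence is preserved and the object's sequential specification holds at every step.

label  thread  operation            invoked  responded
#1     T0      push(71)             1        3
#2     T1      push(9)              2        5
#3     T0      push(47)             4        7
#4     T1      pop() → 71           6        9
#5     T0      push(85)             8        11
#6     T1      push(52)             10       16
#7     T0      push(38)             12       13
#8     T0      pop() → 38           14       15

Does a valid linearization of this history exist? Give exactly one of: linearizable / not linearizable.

linearizable

one valid linearization: #2, #1, #4, #3, #5, #6, #7, #8
step 1: #2 push(9) — stack <9>
step 2: #1 push(71) — stack <9,71>
step 3: #4 pop() → 71 — stack <9>
step 4: #3 push(47) — stack <9,47>
step 5: #5 push(85) — stack <9,47,85>
step 6: #6 push(52) — stack <9,47,85,52>
step 7: #7 push(38) — stack <9,47,85,52,38>
step 8: #8 pop() → 38 — stack <9,47,85,52>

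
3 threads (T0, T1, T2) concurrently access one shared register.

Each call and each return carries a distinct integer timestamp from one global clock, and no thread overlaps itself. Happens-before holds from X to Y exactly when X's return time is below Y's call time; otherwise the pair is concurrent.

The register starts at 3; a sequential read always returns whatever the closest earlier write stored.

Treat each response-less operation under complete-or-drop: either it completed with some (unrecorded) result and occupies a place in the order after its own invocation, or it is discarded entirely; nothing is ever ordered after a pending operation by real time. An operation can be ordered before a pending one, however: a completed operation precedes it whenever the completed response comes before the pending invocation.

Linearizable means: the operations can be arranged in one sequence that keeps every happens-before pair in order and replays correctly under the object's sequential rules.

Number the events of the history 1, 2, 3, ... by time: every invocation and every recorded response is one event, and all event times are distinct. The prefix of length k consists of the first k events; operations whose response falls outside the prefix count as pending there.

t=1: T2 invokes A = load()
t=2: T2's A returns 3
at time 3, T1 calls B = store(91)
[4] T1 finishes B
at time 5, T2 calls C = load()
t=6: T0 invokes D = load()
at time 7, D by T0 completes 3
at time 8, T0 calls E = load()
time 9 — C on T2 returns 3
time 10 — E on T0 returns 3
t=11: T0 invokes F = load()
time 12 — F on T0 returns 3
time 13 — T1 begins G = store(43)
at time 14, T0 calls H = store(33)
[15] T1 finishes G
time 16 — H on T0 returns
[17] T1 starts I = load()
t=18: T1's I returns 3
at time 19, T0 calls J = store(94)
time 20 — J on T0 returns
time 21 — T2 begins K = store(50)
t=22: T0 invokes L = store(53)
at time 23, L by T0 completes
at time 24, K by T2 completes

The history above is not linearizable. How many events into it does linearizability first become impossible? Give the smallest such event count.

7

one valid order for events 1..6 is A, B:
after step 1 (A load() → 3): value 3
after step 2 (B store(91)): value 91
once event 7 joins (D's response, time 7), exhaustive search finds no witness
include/drop combinations of the 1 pending operation (C) were all tried; none helps
for example A, B, D (pending dropped) fails at step 3: D load() → 3 is not legal there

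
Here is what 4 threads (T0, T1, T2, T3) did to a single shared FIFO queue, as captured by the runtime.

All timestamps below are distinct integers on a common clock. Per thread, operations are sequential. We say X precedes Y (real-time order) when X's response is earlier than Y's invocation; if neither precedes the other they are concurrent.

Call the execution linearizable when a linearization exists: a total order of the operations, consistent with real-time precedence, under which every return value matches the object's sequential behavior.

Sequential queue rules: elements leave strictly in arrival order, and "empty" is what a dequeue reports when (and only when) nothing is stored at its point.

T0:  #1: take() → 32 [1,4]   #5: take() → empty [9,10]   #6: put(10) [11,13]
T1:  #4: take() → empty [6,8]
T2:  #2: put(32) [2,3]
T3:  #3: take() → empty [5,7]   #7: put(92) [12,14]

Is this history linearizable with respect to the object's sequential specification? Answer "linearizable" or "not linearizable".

one valid linearization: #2, #1, #3, #4, #5, #6, #7
1. #2 put(32), leaving queue <32>
2. #1 take() → 32, leaving queue <>
3. #3 take() → empty, leaving queue <>
4. #4 take() → empty, leaving queue <>
5. #5 take() → empty, leaving queue <>
6. #6 put(10), leaving queue <10>
7. #7 put(92), leaving queue <10,92>

linearizable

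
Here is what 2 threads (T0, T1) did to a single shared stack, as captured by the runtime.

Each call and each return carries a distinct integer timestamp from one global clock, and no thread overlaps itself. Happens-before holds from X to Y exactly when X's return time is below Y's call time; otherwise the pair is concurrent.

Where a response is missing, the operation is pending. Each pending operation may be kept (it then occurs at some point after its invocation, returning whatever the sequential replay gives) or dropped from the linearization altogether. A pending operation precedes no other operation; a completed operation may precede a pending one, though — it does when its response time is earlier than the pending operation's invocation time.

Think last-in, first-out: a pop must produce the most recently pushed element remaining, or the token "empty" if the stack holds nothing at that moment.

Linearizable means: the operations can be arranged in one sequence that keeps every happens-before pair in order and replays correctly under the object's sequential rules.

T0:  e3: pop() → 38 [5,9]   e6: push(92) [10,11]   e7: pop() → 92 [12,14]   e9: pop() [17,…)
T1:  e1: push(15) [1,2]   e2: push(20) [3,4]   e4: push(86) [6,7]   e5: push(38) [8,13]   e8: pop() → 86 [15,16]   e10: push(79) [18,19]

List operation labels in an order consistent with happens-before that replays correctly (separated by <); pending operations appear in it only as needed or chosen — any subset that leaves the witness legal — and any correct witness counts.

step 1: e1 push(15) — stack <15>
step 2: e2 push(20) — stack <15,20>
step 3: e4 push(86) — stack <15,20,86>
step 4: e5 push(38) — stack <15,20,86,38>
step 5: e3 pop() → 38 — stack <15,20,86>
step 6: e6 push(92) — stack <15,20,86,92>
step 7: e7 pop() → 92 — stack <15,20,86>
step 8: e8 pop() → 86 — stack <15,20>
step 9: e9 pop() (pending, included) — stack <15>
step 10: e10 push(79) — stack <15,79>

e1 < e2 < e4 < e5 < e3 < e6 < e7 < e8 < e9 < e10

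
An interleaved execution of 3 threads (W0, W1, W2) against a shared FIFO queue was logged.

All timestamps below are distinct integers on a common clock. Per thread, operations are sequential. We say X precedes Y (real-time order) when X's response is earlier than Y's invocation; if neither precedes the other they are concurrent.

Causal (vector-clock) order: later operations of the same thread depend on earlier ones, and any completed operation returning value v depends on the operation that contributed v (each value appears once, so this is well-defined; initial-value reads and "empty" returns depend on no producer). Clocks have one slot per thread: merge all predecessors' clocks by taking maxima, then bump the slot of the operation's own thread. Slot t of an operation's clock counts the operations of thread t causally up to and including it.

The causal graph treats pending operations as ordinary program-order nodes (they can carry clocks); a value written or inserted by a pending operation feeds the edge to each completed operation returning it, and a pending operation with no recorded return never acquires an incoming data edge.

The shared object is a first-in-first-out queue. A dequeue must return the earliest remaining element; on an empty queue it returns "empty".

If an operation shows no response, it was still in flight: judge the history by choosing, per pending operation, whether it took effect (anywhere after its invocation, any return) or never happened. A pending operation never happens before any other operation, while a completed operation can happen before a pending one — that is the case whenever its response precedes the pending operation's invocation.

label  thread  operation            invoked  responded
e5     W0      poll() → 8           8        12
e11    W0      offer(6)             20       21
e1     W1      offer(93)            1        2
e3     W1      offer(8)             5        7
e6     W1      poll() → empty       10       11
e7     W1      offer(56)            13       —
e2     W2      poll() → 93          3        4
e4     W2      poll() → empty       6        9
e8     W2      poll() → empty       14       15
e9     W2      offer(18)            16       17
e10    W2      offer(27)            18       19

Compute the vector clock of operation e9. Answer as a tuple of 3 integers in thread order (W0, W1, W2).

(0, 1, 4)

e1, invoked 1, has no incoming edges; only W1's bump applies → (0, 1, 0)
e2 (invocation 3): componentwise max over VC(e1)=(0, 1, 0), +1 at W2, giving (0, 1, 1)
e3 (invocation 5): componentwise max over VC(e1)=(0, 1, 0), +1 at W1, giving (0, 2, 0)
e4 (invocation 6): componentwise max over VC(e2)=(0, 1, 1), +1 at W2, giving (0, 1, 2)
e6 (invocation 10): componentwise max over VC(e3)=(0, 2, 0), +1 at W1, giving (0, 3, 0)
e5 (invocation 8): componentwise max over VC(e3)=(0, 2, 0), +1 at W0, giving (1, 2, 0)
e8 (invocation 14): componentwise max over VC(e4)=(0, 1, 2), +1 at W2, giving (0, 1, 3)
e7 (invocation 13): componentwise max over VC(e6)=(0, 3, 0), +1 at W1, giving (0, 4, 0)
e11 (invocation 20): componentwise max over VC(e5)=(1, 2, 0), +1 at W0, giving (2, 2, 0)
e9 (invocation 16): componentwise max over VC(e8)=(0, 1, 3), +1 at W2, giving (0, 1, 4)
e10 (invocation 18): componentwise max over VC(e9)=(0, 1, 4), +1 at W2, giving (0, 1, 5)
target: VC(e9) = (0, 1, 4)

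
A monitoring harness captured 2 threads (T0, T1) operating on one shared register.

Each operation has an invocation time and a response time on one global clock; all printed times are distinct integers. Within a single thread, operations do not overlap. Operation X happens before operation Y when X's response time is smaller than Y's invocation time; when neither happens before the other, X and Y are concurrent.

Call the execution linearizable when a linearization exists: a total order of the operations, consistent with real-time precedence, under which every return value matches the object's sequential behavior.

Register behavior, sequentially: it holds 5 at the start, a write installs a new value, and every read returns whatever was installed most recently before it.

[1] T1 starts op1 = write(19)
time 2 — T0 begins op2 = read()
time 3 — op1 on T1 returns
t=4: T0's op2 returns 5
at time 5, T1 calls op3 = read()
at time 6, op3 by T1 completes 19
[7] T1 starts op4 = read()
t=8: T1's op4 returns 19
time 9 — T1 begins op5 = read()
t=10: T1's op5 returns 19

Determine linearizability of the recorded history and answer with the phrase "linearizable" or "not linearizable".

linearizable

a witness: op2, op1, op3, op4, op5
1. op2 read() → 5, leaving value 5
2. op1 write(19), leaving value 19
3. op3 read() → 19, leaving value 19
4. op4 read() → 19, leaving value 19
5. op5 read() → 19, leaving value 19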